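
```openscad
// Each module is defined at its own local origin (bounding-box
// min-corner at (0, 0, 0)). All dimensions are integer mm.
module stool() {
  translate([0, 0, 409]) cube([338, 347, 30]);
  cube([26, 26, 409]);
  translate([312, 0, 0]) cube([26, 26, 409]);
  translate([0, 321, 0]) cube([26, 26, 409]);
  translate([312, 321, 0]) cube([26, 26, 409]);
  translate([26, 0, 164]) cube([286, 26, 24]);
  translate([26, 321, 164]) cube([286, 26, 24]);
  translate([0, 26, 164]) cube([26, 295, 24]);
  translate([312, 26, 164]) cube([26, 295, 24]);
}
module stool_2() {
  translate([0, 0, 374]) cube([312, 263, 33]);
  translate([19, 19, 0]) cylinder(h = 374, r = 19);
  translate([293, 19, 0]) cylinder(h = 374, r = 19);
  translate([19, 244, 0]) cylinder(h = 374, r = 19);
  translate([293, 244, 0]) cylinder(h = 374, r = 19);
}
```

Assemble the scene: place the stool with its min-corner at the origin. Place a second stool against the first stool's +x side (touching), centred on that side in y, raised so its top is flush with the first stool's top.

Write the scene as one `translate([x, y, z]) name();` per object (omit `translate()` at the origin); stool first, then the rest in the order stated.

stool();
translate([338, 42, 32]) stool_2();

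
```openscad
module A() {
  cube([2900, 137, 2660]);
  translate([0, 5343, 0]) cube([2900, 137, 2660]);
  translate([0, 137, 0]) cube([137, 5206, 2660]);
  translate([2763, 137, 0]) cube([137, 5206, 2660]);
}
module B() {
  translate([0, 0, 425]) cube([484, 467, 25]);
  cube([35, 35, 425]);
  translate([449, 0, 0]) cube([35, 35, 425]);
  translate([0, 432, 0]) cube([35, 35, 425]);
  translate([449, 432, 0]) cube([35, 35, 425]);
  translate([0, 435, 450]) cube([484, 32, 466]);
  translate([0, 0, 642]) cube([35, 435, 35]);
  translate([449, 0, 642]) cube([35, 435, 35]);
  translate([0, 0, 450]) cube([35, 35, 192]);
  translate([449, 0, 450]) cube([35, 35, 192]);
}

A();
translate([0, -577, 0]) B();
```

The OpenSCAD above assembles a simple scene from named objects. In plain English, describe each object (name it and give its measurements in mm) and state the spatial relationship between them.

A is a box-shaped house frame (walls only): outside footprint 2900×5480 mm, wall height 2660 mm, wall thickness 137 mm. The two y-facing walls run the full x-width; the two x-facing walls fit between the inner faces of the y-facing walls.

B is a chair. The seat is a 484×467×25 mm slab with its top at z = 450 mm, on four 35×35 mm corner legs (flush with the seat edges, standing on z = 0). A flat backrest 32 mm thick, 466 mm tall, spans the full seat width and rises from the seat top along its +y edge, rear face flush with the rear of the seat. Two armrests of 35×35 mm section run along each side from the seat's front edge to the front of the backrest, top faces 227 mm above the seat top and outer faces flush with the seat's x-edges; a 35×35 mm post under the front of each armrest stands on the seat at the front corner.

The chair is on the floor beside the house frame on its −y side.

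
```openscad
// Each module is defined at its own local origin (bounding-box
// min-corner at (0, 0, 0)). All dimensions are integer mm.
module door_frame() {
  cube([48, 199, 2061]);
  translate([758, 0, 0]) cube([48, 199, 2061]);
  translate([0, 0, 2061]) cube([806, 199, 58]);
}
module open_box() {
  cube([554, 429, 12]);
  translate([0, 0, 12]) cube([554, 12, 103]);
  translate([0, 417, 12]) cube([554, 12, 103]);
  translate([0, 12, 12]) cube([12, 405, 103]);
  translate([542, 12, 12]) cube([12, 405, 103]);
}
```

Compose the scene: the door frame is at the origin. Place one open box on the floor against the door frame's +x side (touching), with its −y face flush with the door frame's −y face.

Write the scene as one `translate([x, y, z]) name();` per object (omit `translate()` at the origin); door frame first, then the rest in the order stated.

door_frame();
translate([806, 0, 0]) open_box();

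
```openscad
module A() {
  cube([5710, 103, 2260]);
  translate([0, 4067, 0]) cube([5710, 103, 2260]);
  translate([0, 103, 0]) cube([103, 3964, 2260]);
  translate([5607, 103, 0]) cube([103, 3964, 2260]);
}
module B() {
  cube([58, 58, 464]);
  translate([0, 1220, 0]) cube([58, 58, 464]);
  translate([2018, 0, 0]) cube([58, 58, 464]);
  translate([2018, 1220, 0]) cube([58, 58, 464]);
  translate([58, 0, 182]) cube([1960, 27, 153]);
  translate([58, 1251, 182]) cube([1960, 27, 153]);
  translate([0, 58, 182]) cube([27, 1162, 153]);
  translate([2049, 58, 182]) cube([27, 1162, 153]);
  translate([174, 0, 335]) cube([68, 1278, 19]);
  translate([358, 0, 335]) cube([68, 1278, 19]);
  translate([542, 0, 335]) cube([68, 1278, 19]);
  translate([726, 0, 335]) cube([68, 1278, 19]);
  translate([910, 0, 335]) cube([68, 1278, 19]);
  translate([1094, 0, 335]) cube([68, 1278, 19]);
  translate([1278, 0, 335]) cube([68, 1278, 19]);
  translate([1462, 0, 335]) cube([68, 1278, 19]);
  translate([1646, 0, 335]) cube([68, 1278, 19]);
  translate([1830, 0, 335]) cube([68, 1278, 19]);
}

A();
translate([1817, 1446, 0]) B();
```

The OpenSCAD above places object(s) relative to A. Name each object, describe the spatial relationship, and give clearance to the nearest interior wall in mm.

A is a house frame. B is a bed frame. The bed frame sits inside the house frame, centred. The clearance to the nearest interior wall is 1343 mm.

Clearances: x = 1714, y = 1343; minimum 1343 mm.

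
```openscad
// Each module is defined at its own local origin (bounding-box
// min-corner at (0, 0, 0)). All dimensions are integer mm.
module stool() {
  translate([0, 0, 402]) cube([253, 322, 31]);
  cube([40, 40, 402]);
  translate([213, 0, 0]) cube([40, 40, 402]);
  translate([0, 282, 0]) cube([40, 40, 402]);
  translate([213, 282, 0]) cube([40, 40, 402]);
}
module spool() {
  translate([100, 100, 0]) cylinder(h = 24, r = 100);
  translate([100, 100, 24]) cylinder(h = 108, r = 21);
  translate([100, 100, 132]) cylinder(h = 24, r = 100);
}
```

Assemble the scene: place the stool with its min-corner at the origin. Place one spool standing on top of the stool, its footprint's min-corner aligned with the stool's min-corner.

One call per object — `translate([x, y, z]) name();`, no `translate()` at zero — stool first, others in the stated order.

stool();
translate([0, 0, 433]) spool();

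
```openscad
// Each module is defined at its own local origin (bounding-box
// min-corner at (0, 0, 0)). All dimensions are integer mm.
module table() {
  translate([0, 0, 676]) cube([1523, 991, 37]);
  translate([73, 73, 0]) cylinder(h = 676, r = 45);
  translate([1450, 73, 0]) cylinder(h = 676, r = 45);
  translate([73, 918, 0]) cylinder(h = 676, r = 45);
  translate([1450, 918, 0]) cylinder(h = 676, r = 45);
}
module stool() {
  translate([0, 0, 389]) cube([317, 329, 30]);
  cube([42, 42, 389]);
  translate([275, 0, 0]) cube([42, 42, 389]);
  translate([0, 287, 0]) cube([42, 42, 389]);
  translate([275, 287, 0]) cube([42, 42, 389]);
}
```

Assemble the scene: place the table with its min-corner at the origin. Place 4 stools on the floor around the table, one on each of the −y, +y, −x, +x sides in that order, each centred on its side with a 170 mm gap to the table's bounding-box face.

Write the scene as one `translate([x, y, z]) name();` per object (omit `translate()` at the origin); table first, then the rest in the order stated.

table();
translate([603, -499, 0]) stool();
translate([603, 1161, 0]) stool();
translate([-487, 331, 0]) stool();
translate([1693, 331, 0]) stool();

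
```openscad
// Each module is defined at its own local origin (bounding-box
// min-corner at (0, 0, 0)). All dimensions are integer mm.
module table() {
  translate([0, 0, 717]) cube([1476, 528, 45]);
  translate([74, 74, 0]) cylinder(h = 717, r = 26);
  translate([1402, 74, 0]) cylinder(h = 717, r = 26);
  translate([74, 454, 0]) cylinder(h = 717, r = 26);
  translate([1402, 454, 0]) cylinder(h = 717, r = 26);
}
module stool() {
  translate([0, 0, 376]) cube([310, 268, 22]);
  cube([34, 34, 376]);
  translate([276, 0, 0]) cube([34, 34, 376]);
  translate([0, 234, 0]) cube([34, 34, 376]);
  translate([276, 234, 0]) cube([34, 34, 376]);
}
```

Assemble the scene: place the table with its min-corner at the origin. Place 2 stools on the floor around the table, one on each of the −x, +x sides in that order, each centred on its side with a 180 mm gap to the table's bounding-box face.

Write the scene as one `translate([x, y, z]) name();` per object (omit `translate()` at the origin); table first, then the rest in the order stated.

table();
translate([-490, 130, 0]) stool();
translate([1656, 130, 0]) stool();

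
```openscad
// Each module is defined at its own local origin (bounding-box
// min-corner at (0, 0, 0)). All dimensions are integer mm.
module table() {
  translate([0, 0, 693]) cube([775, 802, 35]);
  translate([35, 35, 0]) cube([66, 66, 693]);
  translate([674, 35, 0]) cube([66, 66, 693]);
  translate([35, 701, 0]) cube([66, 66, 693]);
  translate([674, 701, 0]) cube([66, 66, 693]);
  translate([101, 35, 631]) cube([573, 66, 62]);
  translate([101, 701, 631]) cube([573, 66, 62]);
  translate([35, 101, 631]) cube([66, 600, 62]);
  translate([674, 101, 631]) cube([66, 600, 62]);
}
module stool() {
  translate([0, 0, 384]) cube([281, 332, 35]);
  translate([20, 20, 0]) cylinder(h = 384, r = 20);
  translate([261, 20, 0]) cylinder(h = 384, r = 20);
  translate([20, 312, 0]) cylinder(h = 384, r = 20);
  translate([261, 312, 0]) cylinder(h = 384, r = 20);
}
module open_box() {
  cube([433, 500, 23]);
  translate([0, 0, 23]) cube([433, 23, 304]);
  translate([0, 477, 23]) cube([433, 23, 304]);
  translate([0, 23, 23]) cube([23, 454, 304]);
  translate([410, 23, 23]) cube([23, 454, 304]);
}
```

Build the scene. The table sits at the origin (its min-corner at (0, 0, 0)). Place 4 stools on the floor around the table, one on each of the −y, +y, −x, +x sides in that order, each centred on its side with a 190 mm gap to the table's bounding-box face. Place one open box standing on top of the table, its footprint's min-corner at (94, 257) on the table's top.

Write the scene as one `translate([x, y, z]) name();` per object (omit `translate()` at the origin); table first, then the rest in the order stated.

table();
translate([247, -522, 0]) stool();
translate([247, 992, 0]) stool();
translate([-471, 235, 0]) stool();
translate([965, 235, 0]) stool();
translate([94, 257, 728]) open_box();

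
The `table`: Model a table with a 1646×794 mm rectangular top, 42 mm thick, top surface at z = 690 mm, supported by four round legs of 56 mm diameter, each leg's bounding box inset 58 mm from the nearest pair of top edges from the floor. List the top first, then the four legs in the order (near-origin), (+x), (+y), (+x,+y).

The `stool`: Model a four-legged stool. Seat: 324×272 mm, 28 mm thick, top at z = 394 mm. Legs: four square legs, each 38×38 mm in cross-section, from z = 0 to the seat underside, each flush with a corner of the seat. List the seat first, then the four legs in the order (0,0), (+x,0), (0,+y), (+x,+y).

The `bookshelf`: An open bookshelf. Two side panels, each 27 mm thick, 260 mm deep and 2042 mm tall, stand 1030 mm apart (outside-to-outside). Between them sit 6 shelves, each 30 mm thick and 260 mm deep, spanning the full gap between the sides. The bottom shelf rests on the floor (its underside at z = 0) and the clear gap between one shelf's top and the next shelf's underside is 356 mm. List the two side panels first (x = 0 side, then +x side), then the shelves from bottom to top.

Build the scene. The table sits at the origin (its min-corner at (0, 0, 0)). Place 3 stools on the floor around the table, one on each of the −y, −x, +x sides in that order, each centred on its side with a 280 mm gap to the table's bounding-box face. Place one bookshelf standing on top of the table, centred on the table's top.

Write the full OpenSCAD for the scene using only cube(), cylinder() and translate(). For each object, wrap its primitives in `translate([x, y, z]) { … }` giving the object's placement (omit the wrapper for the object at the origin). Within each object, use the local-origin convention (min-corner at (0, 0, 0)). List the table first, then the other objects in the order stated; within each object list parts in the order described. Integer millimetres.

translate([0, 0, 648]) cube([1646, 794, 42]);
translate([86, 86, 0]) cylinder(h = 648, r = 28);
translate([1560, 86, 0]) cylinder(h = 648, r = 28);
translate([86, 708, 0]) cylinder(h = 648, r = 28);
translate([1560, 708, 0]) cylinder(h = 648, r = 28);
translate([661, -552, 0]) {
  translate([0, 0, 366]) cube([324, 272, 28]);
  cube([38, 38, 366]);
  translate([286, 0, 0]) cube([38, 38, 366]);
  translate([0, 234, 0]) cube([38, 38, 366]);
  translate([286, 234, 0]) cube([38, 38, 366]);
}
translate([-604, 261, 0]) {
  translate([0, 0, 366]) cube([324, 272, 28]);
  cube([38, 38, 366]);
  translate([286, 0, 0]) cube([38, 38, 366]);
  translate([0, 234, 0]) cube([38, 38, 366]);
  translate([286, 234, 0]) cube([38, 38, 366]);
}
translate([1926, 261, 0]) {
  translate([0, 0, 366]) cube([324, 272, 28]);
  cube([38, 38, 366]);
  translate([286, 0, 0]) cube([38, 38, 366]);
  translate([0, 234, 0]) cube([38, 38, 366]);
  translate([286, 234, 0]) cube([38, 38, 366]);
}
translate([308, 267, 690]) {
  cube([27, 260, 2042]);
  translate([1003, 0, 0]) cube([27, 260, 2042]);
  translate([27, 0, 0]) cube([976, 260, 30]);
  translate([27, 0, 386]) cube([976, 260, 30]);
  translate([27, 0, 772]) cube([976, 260, 30]);
  translate([27, 0, 1158]) cube([976, 260, 30]);
  translate([27, 0, 1544]) cube([976, 260, 30]);
  translate([27, 0, 1930]) cube([976, 260, 30]);
}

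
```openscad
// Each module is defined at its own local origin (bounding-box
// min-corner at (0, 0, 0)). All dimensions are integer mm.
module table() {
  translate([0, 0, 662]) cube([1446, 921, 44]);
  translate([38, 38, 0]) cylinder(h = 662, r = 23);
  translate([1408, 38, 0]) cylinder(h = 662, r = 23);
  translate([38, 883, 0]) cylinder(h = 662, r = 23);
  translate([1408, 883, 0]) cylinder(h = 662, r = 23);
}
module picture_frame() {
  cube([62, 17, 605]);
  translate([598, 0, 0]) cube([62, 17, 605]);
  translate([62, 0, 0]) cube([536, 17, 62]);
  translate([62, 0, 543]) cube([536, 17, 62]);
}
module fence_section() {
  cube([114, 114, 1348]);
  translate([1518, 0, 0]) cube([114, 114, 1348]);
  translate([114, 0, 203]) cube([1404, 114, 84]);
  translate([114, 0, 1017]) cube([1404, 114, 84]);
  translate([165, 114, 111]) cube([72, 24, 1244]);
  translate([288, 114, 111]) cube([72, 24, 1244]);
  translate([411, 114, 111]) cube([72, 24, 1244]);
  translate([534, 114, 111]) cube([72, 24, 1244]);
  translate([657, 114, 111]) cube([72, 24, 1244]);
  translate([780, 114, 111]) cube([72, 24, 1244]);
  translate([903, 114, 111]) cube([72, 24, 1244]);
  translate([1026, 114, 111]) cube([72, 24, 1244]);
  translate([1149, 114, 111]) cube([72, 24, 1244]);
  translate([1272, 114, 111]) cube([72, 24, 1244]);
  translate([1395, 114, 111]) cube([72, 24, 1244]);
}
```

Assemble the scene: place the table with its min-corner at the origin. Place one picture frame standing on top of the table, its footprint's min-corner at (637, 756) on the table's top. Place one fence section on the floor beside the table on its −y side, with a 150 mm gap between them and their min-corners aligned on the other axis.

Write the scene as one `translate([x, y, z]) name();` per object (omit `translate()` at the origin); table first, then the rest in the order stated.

table();
translate([637, 756, 706]) picture_frame();
translate([0, -288, 0]) fence_section();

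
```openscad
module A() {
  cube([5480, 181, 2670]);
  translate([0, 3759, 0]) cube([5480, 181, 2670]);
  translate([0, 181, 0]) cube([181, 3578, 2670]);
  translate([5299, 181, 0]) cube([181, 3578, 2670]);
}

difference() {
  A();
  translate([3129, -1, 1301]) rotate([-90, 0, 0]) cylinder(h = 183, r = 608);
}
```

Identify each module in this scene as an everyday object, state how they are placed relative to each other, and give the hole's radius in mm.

The subtracted cylinder has r = 608 mm.

A is a house frame. The house frame has a circular hole through its front wall. The hole's radius is 608 mm.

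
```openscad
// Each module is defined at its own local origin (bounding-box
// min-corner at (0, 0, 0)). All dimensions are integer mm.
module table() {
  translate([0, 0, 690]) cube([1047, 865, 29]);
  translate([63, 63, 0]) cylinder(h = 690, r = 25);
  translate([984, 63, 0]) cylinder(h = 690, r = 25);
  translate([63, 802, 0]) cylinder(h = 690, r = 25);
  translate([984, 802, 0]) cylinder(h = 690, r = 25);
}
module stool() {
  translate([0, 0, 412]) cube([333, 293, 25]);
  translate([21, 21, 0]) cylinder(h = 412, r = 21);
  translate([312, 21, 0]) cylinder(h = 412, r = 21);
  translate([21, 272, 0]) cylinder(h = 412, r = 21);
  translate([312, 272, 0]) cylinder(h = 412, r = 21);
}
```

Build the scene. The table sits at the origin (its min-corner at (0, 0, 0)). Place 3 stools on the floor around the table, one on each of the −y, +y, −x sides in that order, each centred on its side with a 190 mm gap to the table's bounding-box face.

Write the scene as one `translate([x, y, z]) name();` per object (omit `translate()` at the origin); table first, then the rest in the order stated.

table();
translate([357, -483, 0]) stool();
translate([357, 1055, 0]) stool();
translate([-523, 286, 0]) stool();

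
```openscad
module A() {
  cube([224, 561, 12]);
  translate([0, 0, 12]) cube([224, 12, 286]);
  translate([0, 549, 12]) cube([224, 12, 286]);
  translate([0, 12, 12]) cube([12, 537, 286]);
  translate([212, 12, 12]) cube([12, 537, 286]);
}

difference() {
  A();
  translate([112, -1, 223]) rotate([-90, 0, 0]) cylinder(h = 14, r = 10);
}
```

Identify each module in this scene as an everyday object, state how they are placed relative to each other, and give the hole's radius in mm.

The subtracted cylinder has r = 10 mm.

A is an open box. The open box has a circular hole through its front wall. The hole's radius is 10 mm.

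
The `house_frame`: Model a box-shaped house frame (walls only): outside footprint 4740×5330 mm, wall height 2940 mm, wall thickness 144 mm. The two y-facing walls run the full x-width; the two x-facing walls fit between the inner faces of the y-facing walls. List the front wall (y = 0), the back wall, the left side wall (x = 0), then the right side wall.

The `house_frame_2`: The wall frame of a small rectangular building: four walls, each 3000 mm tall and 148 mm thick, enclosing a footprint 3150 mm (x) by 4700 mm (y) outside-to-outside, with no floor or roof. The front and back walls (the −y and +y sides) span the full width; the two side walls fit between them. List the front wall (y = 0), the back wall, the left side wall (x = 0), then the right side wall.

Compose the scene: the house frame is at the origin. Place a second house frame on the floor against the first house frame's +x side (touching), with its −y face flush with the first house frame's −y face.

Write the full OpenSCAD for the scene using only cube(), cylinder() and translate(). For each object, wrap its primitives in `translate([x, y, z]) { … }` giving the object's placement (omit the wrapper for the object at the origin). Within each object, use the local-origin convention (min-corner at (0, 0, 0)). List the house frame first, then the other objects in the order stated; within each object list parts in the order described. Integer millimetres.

cube([4740, 144, 2940]);
translate([0, 5186, 0]) cube([4740, 144, 2940]);
translate([0, 144, 0]) cube([144, 5042, 2940]);
translate([4596, 144, 0]) cube([144, 5042, 2940]);
translate([4740, 0, 0]) {
  cube([3150, 148, 3000]);
  translate([0, 4552, 0]) cube([3150, 148, 3000]);
  translate([0, 148, 0]) cube([148, 4404, 3000]);
  translate([3002, 148, 0]) cube([148, 4404, 3000]);
}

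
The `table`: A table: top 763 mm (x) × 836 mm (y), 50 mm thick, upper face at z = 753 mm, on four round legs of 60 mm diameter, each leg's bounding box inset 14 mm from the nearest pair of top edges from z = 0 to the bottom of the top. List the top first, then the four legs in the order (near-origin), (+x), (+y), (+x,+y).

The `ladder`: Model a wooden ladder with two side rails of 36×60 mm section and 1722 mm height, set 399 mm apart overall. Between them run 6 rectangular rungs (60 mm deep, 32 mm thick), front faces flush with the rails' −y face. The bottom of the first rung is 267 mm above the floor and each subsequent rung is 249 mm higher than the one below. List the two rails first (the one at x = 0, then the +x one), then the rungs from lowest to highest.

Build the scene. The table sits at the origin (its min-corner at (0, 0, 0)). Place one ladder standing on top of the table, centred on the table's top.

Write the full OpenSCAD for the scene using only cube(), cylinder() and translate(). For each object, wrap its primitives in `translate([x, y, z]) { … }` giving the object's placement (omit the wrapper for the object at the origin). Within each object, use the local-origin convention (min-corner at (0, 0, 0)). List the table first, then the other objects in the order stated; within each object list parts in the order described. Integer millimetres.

translate([0, 0, 703]) cube([763, 836, 50]);
translate([44, 44, 0]) cylinder(h = 703, r = 30);
translate([719, 44, 0]) cylinder(h = 703, r = 30);
translate([44, 792, 0]) cylinder(h = 703, r = 30);
translate([719, 792, 0]) cylinder(h = 703, r = 30);
translate([182, 388, 753]) {
  cube([36, 60, 1722]);
  translate([363, 0, 0]) cube([36, 60, 1722]);
  translate([36, 0, 267]) cube([327, 60, 32]);
  translate([36, 0, 516]) cube([327, 60, 32]);
  translate([36, 0, 765]) cube([327, 60, 32]);
  translate([36, 0, 1014]) cube([327, 60, 32]);
  translate([36, 0, 1263]) cube([327, 60, 32]);
  translate([36, 0, 1512]) cube([327, 60, 32]);
}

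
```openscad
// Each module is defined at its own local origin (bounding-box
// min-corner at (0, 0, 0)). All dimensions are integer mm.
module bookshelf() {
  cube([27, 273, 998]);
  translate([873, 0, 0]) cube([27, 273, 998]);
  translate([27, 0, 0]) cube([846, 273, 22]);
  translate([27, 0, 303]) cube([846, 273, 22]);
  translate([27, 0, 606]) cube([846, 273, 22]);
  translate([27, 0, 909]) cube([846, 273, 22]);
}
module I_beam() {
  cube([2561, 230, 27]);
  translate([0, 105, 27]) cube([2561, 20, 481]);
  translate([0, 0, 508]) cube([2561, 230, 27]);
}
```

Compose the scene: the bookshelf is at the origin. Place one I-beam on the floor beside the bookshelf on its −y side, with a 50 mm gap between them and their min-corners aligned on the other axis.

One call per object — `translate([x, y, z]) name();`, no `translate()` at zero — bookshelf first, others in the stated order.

bookshelf();
translate([0, -280, 0]) I_beam();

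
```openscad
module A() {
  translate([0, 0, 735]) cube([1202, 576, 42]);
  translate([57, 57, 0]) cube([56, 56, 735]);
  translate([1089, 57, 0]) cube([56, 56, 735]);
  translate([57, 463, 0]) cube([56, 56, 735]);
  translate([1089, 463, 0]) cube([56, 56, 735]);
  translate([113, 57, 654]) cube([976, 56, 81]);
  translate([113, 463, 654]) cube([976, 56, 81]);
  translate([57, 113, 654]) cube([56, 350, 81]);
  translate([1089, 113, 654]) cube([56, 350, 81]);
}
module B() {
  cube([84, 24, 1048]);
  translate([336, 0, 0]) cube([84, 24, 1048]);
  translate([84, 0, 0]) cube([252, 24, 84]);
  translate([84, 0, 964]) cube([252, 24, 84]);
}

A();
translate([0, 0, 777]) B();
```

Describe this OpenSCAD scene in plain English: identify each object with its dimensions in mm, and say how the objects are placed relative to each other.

A is a table with a 1202×576 mm rectangular top, 42 mm thick, top surface at z = 777 mm, supported by four 56×56 mm square legs, each inset 57 mm from the nearest pair of top edges, running from the floor. Four apron rails, 56 mm thick and 81 mm tall, run between adjacent legs with their top edges flush with the underside of the top and their outer faces flush with the legs' outer faces.

B is a rectangular picture frame lying in the x–z plane (depth along y). The opening is 252 mm wide (x) by 880 mm tall (z), surrounded by a border 84 mm wide on all four sides. The frame is 24 mm deep and is made of two full-height vertical stiles with two horizontal rails fitted between them.

The picture frame is on top of the table.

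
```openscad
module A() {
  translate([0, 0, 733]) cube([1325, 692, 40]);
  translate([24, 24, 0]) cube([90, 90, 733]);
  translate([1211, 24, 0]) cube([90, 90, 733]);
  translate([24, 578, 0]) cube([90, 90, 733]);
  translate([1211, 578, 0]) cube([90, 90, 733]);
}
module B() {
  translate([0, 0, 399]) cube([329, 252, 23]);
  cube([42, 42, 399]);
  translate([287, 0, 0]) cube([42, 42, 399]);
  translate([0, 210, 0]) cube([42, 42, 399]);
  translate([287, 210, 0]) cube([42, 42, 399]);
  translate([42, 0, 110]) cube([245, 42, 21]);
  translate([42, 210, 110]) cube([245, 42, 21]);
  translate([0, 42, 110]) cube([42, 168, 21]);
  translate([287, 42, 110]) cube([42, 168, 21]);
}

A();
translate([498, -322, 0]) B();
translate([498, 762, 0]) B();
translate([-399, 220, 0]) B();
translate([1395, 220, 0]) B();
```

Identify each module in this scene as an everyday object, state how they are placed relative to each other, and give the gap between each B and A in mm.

Each stool's nearest face is 70 mm from the table's bounding box.

A is a table. B is a stool. Four stools sit around the table at the −y, +y, −x, +x sides. The gap between each stool and the table is 70 mm.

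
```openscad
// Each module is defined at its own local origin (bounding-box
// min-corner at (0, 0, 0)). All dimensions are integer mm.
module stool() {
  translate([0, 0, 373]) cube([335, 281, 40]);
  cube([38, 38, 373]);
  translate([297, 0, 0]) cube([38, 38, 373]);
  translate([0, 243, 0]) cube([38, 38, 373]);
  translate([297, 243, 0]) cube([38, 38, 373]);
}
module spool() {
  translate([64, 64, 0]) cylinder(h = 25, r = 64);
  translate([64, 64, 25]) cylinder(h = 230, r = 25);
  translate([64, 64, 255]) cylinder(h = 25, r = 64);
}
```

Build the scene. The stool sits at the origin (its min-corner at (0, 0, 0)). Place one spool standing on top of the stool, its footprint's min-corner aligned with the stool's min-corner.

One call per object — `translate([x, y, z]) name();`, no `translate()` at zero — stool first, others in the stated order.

stool();
translate([0, 0, 413]) spool();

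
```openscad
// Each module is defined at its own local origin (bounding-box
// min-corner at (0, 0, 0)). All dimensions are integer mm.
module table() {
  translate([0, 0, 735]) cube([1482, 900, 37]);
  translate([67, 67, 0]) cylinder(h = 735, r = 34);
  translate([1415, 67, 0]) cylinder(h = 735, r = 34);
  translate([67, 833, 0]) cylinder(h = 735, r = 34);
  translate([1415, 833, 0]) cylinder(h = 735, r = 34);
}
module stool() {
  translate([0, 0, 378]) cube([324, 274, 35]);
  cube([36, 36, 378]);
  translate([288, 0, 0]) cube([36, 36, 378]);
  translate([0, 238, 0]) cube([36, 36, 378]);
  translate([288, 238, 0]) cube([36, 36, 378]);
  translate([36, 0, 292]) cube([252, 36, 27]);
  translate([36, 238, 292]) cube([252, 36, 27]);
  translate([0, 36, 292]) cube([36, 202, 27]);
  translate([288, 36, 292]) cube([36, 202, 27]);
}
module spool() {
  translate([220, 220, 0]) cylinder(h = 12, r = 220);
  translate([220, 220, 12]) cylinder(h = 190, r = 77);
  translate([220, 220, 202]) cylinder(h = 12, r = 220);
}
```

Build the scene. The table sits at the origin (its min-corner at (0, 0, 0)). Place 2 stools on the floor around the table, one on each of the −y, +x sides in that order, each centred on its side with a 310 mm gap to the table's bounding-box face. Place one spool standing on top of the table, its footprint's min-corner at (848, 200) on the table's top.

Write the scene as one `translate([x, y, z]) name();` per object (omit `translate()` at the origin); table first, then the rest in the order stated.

table();
translate([579, -584, 0]) stool();
translate([1792, 313, 0]) stool();
translate([848, 200, 772]) spool();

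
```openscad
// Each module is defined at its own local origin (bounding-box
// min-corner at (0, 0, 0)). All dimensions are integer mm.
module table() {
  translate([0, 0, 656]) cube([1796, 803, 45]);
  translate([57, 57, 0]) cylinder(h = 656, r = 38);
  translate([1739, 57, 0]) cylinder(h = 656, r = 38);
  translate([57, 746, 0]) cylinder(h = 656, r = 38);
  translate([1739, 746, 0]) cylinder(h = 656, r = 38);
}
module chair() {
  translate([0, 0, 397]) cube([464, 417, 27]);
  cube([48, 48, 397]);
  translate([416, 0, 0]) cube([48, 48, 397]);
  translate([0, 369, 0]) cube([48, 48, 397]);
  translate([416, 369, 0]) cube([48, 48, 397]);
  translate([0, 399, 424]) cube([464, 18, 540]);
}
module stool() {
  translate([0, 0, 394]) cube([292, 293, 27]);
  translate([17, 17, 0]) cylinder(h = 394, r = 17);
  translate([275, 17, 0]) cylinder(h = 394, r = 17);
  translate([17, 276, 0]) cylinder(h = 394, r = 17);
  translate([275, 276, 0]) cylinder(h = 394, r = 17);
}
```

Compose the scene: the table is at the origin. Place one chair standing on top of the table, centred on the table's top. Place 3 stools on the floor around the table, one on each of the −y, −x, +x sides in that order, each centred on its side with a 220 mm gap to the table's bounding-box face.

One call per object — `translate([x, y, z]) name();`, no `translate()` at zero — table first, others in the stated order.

table();
translate([666, 193, 701]) chair();
translate([752, -513, 0]) stool();
translate([-512, 255, 0]) stool();
translate([2016, 255, 0]) stool();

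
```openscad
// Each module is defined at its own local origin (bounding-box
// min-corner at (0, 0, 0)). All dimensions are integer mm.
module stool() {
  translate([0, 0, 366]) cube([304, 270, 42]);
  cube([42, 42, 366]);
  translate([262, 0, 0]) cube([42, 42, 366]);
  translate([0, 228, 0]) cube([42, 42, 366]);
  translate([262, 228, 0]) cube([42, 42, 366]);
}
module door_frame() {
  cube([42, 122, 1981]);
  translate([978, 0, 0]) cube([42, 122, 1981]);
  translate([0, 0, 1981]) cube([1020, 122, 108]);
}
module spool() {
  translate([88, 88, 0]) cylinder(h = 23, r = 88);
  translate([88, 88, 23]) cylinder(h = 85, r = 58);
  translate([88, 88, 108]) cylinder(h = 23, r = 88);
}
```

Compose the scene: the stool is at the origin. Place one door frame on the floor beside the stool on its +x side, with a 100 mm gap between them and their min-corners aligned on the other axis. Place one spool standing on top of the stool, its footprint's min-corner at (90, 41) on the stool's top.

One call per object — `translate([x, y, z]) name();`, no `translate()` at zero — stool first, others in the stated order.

stool();
translate([404, 0, 0]) door_frame();
translate([90, 41, 408]) spool();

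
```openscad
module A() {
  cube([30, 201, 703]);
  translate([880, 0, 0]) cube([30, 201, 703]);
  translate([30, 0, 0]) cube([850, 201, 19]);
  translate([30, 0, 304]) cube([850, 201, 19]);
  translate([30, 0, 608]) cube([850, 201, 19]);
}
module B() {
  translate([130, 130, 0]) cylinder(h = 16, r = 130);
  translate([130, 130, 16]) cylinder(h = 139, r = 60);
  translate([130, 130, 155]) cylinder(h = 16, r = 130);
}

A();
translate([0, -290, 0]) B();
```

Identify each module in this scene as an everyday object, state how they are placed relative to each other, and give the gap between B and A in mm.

The spool's nearest face is 30 mm from the bookshelf's −y face.

A is a bookshelf. B is a spool. The spool is on the floor beside the bookshelf on its −y side. The gap between the spool and the bookshelf is 30 mm.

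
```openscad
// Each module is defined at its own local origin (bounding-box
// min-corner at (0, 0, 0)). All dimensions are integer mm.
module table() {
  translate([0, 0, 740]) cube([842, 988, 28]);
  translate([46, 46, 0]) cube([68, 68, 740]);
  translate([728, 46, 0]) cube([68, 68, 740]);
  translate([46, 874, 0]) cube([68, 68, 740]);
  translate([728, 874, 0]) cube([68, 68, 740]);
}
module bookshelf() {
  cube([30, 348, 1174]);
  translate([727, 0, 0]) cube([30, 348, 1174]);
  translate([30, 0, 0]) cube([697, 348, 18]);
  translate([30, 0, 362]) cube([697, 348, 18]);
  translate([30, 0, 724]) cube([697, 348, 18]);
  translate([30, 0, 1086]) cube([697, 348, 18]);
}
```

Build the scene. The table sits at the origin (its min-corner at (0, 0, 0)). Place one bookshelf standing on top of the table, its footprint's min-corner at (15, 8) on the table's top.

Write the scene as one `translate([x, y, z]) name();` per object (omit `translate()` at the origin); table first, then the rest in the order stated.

table();
translate([15, 8, 768]) bookshelf();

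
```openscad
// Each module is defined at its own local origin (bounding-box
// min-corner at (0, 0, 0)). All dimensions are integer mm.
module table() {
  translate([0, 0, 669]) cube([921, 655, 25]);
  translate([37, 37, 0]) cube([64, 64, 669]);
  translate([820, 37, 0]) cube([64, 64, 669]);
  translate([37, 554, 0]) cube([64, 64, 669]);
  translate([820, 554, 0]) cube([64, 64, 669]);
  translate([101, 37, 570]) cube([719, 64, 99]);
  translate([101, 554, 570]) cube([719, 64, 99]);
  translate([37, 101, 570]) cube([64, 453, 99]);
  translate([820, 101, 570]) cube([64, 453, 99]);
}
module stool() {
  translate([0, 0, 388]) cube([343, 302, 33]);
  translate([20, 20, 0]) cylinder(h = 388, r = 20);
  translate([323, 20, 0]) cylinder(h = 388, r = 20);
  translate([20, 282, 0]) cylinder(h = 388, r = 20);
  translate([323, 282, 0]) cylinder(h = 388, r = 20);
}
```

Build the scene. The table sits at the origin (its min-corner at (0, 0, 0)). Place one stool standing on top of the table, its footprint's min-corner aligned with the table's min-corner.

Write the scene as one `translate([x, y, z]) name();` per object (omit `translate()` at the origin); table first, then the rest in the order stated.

table();
translate([0, 0, 694]) stool();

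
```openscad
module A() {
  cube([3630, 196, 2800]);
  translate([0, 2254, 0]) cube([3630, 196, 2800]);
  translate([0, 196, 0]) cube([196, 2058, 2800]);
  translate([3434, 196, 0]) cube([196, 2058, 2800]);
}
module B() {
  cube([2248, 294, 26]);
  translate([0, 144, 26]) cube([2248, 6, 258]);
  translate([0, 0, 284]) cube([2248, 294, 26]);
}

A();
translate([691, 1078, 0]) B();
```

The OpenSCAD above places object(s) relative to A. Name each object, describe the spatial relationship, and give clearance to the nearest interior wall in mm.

A is a house frame. B is an I-beam. The I-beam sits inside the house frame, centred. The clearance to the nearest interior wall is 495 mm.

Clearances: x = 495, y = 882; minimum 495 mm.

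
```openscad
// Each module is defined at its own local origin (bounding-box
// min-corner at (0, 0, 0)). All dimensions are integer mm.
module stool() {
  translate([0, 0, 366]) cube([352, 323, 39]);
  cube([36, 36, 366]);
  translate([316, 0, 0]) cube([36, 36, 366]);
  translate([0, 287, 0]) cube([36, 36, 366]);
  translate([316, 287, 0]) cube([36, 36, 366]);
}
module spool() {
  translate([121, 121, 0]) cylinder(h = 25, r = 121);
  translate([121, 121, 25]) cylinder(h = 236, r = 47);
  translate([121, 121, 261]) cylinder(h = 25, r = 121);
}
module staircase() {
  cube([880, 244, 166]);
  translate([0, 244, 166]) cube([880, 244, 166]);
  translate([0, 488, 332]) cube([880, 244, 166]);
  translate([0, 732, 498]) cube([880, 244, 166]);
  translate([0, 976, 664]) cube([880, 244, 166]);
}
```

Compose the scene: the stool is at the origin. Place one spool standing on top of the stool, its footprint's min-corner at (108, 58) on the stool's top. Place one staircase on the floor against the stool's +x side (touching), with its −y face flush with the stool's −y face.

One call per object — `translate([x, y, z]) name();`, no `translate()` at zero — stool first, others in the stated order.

stool();
translate([108, 58, 405]) spool();
translate([352, 0, 0]) staircase();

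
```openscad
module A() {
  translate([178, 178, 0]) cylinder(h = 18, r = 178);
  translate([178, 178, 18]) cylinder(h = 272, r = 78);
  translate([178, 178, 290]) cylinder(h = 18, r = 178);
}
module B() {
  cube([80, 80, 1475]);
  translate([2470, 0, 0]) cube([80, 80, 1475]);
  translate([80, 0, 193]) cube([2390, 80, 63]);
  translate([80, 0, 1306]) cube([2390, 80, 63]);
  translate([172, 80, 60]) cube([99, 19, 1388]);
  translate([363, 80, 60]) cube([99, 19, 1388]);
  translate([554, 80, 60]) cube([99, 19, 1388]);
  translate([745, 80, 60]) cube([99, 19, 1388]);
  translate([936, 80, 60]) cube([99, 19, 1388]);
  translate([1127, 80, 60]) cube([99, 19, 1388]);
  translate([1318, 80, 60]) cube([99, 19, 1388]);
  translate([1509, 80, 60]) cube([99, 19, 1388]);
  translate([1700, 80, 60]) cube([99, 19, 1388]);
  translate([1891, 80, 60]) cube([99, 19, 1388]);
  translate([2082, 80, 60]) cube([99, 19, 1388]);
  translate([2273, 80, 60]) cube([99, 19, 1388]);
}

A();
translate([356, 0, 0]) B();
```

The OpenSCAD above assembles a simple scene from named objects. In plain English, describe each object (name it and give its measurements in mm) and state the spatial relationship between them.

A is a spool: two coaxial disc flanges of radius 178 mm and thickness 18 mm, joined by a core cylinder of radius 78 mm and height 272 mm. The lower flange rests on z = 0 and the three cylinders share a vertical axis.

B is a fence section. Two 80×80 mm posts, 1475 mm tall, stand on the floor with a clear span of 2390 mm between their inner faces. Two horizontal rails of 80×63 mm section span the gap between the posts with their undersides at z = 193 mm and z = 1306 mm, flush with the posts' −y face. 12 pickets, each 99 mm wide, 19 mm thick and 1388 mm tall, are fixed to the +y face of the rails with their bottoms at z = 60 mm, evenly spaced across the span with equal gaps (rounded down to the nearest mm) at the −x end and between each pair — any rounding remainder accumulates at the +x end.

The fence section is against the spool's +x side, with their −y faces flush.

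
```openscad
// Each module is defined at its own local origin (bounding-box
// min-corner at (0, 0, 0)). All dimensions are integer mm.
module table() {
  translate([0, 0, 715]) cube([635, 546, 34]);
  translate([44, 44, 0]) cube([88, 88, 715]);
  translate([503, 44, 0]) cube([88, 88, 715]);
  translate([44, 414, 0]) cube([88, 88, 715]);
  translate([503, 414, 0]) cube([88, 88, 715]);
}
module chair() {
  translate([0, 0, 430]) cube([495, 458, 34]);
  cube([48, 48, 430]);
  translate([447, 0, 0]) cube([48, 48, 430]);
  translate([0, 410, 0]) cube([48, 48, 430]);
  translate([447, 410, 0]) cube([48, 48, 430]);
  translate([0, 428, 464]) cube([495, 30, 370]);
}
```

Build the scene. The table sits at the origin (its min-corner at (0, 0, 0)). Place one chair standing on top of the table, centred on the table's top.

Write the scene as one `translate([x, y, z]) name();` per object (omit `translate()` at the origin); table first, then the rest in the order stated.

table();
translate([70, 44, 749]) chair();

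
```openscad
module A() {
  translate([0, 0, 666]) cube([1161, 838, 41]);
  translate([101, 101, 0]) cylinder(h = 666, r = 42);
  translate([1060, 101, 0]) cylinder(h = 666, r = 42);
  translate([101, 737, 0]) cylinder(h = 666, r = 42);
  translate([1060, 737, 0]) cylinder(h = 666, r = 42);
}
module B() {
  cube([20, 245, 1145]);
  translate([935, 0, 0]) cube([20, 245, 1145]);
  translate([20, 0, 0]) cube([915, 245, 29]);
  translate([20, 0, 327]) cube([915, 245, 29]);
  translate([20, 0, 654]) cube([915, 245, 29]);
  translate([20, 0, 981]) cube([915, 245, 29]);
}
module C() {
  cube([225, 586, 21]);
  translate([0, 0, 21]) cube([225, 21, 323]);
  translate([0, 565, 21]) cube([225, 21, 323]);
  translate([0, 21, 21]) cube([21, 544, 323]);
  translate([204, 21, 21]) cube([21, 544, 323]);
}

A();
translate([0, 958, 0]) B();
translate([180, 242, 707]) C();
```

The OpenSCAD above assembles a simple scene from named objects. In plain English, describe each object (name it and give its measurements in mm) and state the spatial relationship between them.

A is a table: top 1161 mm (x) × 838 mm (y), 41 mm thick, upper face at z = 707 mm, on four round legs of 84 mm diameter, each leg's bounding box inset 59 mm from the nearest pair of top edges, running from z = 0 to the bottom of the top.

B is a bookshelf 955 mm wide overall, 245 mm deep and 1145 mm tall. The two sides are 20 mm thick vertical panels. 4 horizontal shelves of 29 mm thickness span between the inner faces of the sides; the lowest shelf sits on the floor and shelves are stacked with a clear vertical gap of 298 mm between each pair.

C is an open storage box with external size 225×586×344 mm and wall thickness 21 mm (the base is also 21 mm thick). The base covers the whole footprint; the four walls stand on the base, with the y-facing walls full-width and the x-facing walls fitting between their inner faces.

The bookshelf is on the floor beside the table on its +y side. The open box is on top of the table.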